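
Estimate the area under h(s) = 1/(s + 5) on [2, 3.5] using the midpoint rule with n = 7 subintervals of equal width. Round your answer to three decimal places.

0.194

Δs = (3.5 − 2)/7 = 3/14.
Midpoints: 59/28, 65/28, 71/28, 2.75, 83/28, 89/28, 95/28.
h(59/28) = 28/199, h(65/28) = 28/205, h(71/28) = 28/211, h(2.75) = 4/31, h(83/28) = 28/223, h(89/28) = 28/229, h(95/28) = 28/235.
Sum = Δs · [h(59/28) + h(65/28) + h(71/28) + ...].
Sum ≈ 0.194.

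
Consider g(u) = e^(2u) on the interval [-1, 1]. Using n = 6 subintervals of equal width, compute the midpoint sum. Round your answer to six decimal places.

3.560557

Δu = (1 − (-1))/6 = 1/3.
Midpoints: -5/6, -0.5, -1/6, 1/6, 0.5, 5/6.
g(-5/6) ≈ 0.188876, g(-0.5) ≈ 0.367879, g(-1/6) ≈ 0.716531, g(1/6) ≈ 1.395612, g(0.5) ≈ 2.718282, g(5/6) ≈ 5.294490.
Sum = Δu · [g(-5/6) + g(-0.5) + g(-1/6) + ...].
Sum ≈ 3.560557.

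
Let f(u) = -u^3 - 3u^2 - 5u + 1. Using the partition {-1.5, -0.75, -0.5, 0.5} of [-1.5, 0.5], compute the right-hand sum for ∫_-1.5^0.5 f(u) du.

0.95703125

Subinterval widths: 0.75, 0.25, 1.
Right endpoints: -0.75, -0.5, 0.5.
f(-0.75) = 3.484375, f(-0.5) = 2.875, f(0.5) = -2.375.
Sum = Σ Δu_i · f(u_i).
Sum = 0.95703125.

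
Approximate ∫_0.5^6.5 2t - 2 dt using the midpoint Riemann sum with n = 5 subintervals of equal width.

30

Δt = (6.5 − 0.5)/5 = 1.2.
Midpoints: 1.1, 2.3, 3.5, 4.7, 5.9.
f(1.1) = 0.2, f(2.3) = 2.6, f(3.5) = 5, f(4.7) = 7.4, f(5.9) = 9.8.
Sum = Δt · [f(1.1) + f(2.3) + f(3.5) + f(4.7) + f(5.9)].
Sum = 30.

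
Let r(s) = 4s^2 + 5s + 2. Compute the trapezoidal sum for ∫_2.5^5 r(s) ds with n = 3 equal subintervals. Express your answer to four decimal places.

Δs = (5 − 2.5)/3 = 5/6.
r(2.5) = 39.5, r(10/3) = 568/9, r(25/6) = 1661/18, r(5) = 127.
T_3 = (Δs/2)·[r(s_0) + 2r(s_1) + 2r(s_2) + r(s_3)].
Sum ≈ 198.8657.

198.8657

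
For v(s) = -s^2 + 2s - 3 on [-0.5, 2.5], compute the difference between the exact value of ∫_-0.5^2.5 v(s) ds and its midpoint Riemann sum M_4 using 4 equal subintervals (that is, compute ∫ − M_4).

-0.140625

Exact integral: ∫_-0.5^2.5 v(s) ds = -8.25.
M_4 = -8.109375.
Error = -8.25 − (-8.109375) = -0.140625.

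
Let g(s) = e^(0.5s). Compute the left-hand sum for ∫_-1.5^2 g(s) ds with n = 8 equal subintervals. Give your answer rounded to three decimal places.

Δs = (2 − (-1.5))/8 = 0.4375.
Left endpoints: -1.5, -1.0625, -0.625, -0.1875, 0.25, 0.6875, 1.125, 1.5625.
g(-1.5) ≈ 0.472, g(-1.0625) ≈ 0.588, g(-0.625) ≈ 0.732, g(-0.1875) ≈ 0.911, g(0.25) ≈ 1.133, g(0.6875) ≈ 1.410, g(1.125) ≈ 1.755, g(1.5625) ≈ 2.184.
Sum = Δs · [g(-1.5) + g(-1.0625) + g(-0.625) + ...].
Sum ≈ 4.018.

4.018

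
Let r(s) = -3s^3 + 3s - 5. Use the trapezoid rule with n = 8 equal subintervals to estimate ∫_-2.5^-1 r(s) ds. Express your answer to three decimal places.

13.310

Δs = (-1 − (-2.5))/8 = 0.1875.
r(-2.5) = 34.375, r(-2.3125) = 103063/4096, r(-2.125) = 8915/512, r(-1.9375) = 45085/4096, r(-1.75) = 5.828125, r(-1.5625) = 7195/4096, r(-1.375) = -679/512, r(-1.1875) = -14495/4096, r(-1) = -5.
T_8 = (Δs/2)·[r(s_0) + 2r(s_1) + ... + 2r(s_{7}) + r(s_8)].
Sum ≈ 13.310.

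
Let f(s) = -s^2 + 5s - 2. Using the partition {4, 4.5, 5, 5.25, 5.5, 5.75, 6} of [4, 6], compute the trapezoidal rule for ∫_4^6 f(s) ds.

Subinterval widths: 0.5, 0.5, 0.25, 0.25, 0.25, 0.25.
f(4) = 2, f(4.5) = 0.25, f(5) = -2, f(5.25) = -3.3125, f(5.5) = -4.75, f(5.75) = -6.3125, f(6) = -8.
On each subinterval the trapezoid contributes (Δs_i/2)·[f(s_{i-1}) + f(s_i)].
Sum = -4.71875.

-4.71875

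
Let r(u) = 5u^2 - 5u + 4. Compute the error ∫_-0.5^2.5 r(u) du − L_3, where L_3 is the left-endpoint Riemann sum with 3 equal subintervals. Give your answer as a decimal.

5

Exact integral: ∫_-0.5^2.5 r(u) du = 23.25.
L_3 = 18.25.
Error = 23.25 − 18.25 = 5.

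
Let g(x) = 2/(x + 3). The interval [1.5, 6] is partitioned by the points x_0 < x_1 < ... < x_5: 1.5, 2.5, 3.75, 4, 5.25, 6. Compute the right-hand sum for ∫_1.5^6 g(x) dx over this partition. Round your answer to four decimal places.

Subinterval widths: 1, 1.25, 0.25, 1.25, 0.75.
Right endpoints: 2.5, 3.75, 4, 5.25, 6.
g(2.5) = 4/11, g(3.75) = 8/27, g(4) = 2/7, g(5.25) = 8/33, g(6) = 2/9.
Sum = Σ Δx_i · g(x_i).
Sum ≈ 1.2751.

1.2751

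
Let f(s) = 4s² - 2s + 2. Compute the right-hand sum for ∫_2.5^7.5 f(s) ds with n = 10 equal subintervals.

550

Δs = (7.5 − 2.5)/10 = 0.5.
Right endpoints: 3, 3.5, 4, 4.5, 5, 5.5, 6, 6.5, 7, 7.5.
f(3) = 32, f(3.5) = 44, f(4) = 58, f(4.5) = 74, f(5) = 92, f(5.5) = 112, f(6) = 134, f(6.5) = 158, f(7) = 184, f(7.5) = 212.
Sum = Δs · [f(3) + f(3.5) + f(4) + ...].
Sum = 550.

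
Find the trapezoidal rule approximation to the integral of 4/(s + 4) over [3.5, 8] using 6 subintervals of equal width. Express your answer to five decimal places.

Δs = (8 − 3.5)/6 = 0.75.
f(3.5) = 8/15, f(4.25) = 16/33, f(5) = 4/9, f(5.75) = 16/39, f(6.5) = 8/21, f(7.25) = 16/45, f(8) = 1/3.
T_6 = (Δs/2)·[f(s_0) + 2f(s_1) + ... + 2f(s_{5}) + f(s_6)].
Sum ≈ 1.88204.

1.88204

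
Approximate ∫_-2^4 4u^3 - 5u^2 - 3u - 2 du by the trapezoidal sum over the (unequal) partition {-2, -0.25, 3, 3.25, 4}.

Subinterval widths: 1.75, 3.25, 0.25, 0.75.
f(-2) = -48, f(-0.25) = -1.625, f(3) = 52, f(3.25) = 72.75, f(4) = 162.
On each subinterval the trapezoid contributes (Δu_i/2)·[f(u_{i-1}) + f(u_i)].
Sum = 142.0625.

142.0625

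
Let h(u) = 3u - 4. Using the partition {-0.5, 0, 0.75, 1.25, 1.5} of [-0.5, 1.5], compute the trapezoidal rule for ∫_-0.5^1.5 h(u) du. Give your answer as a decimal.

Subinterval widths: 0.5, 0.75, 0.5, 0.25.
h(-0.5) = -5.5, h(0) = -4, h(0.75) = -1.75, h(1.25) = -0.25, h(1.5) = 0.5.
On each subinterval the trapezoid contributes (Δu_i/2)·[h(u_{i-1}) + h(u_i)].
Sum = -5.

-5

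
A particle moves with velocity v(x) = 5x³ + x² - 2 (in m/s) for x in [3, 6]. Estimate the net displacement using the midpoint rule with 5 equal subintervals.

1569.585

Δx = (6 − 3)/5 = 0.6.
Midpoints: 3.3, 3.9, 4.5, 5.1, 5.7.
v(3.3) = 188.575, v(3.9) = 309.805, v(4.5) = 473.875, v(5.1) = 687.265, v(5.7) = 956.455.
Sum = Δx · [v(3.3) + v(3.9) + v(4.5) + v(5.1) + v(5.7)].
Sum = 1569.585.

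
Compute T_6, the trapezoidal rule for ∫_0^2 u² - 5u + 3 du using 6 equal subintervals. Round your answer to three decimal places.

Δu = (2 − 0)/6 = 1/3.
f(0) = 3, f(1/3) = 13/9, f(2/3) = 1/9, f(1) = -1, f(4/3) = -17/9, f(5/3) = -23/9, f(2) = -3.
T_6 = (Δu/2)·[f(u_0) + 2f(u_1) + ... + 2f(u_{5}) + f(u_6)].
Sum ≈ -1.296.

-1.296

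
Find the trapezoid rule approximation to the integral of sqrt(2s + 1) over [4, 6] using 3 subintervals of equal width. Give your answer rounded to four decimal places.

6.6220

Δs = (6 − 4)/3 = 2/3.
f(4) ≈ 3.0000, f(14/3) ≈ 3.2146, f(16/3) ≈ 3.4157, f(6) ≈ 3.6056.
T_3 = (Δs/2)·[f(s_0) + 2f(s_1) + 2f(s_2) + f(s_3)].
Sum ≈ 6.6220.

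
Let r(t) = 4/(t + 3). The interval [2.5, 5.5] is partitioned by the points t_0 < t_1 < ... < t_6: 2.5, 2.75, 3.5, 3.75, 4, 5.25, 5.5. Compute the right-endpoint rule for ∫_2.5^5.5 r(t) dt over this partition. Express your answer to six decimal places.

1.650164

Subinterval widths: 0.25, 0.75, 0.25, 0.25, 1.25, 0.25.
Right endpoints: 2.75, 3.5, 3.75, 4, 5.25, 5.5.
r(2.75) = 16/23, r(3.5) = 8/13, r(3.75) = 16/27, r(4) = 4/7, r(5.25) = 16/33, r(5.5) = 8/17.
Sum = Σ Δt_i · r(t_i).
Sum ≈ 1.650164.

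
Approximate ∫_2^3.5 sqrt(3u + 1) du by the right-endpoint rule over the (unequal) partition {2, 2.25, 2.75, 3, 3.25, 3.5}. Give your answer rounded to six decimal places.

4.674702

Subinterval widths: 0.25, 0.5, 0.25, 0.25, 0.25.
Right endpoints: 2.25, 2.75, 3, 3.25, 3.5.
f(2.25) ≈ 2.783882, f(2.75) ≈ 3.041381, f(3) ≈ 3.162278, f(3.25) ≈ 3.278719, f(3.5) ≈ 3.391165.
Sum = Σ Δu_i · f(u_i).
Sum ≈ 4.674702.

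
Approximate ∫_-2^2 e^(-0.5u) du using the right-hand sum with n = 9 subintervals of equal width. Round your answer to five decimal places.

4.19782

Δu = (2 − (-2))/9 = 4/9.
Right endpoints: -14/9, -10/9, -2/3, -2/9, 2/9, 2/3, 10/9, 14/9, 2.
f(-14/9) ≈ 2.17663, f(-10/9) ≈ 1.74291, f(-2/3) ≈ 1.39561, f(-2/9) ≈ 1.11752, f(2/9) ≈ 0.89484, f(2/3) ≈ 0.71653, f(10/9) ≈ 0.57375, f(14/9) ≈ 0.45943, f(2) ≈ 0.36788.
Sum = Δu · [f(-14/9) + f(-10/9) + f(-2/3) + ...].
Sum ≈ 4.19782.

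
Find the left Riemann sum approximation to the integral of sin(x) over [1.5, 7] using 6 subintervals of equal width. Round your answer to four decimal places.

-0.4786

Δx = (7 − 1.5)/6 = 11/12.
Left endpoints: 1.5, 29/12, 10/3, 4.25, 31/6, 73/12.
f(1.5) ≈ 0.9975, f(29/12) ≈ 0.6631, f(10/3) ≈ -0.1906, f(4.25) ≈ -0.8950, f(31/6) ≈ -0.8986, f(73/12) ≈ -0.1985.
Sum = Δx · [f(1.5) + f(29/12) + f(10/3) + ...].
Sum ≈ -0.4786.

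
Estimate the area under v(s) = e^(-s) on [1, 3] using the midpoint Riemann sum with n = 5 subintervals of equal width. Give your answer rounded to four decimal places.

0.3160

Δs = (3 − 1)/5 = 0.4.
Midpoints: 1.2, 1.6, 2, 2.4, 2.8.
v(1.2) ≈ 0.3012, v(1.6) ≈ 0.2019, v(2) ≈ 0.1353, v(2.4) ≈ 0.0907, v(2.8) ≈ 0.0608.
Sum = Δs · [v(1.2) + v(1.6) + v(2) + v(2.4) + v(2.8)].
Sum ≈ 0.3160.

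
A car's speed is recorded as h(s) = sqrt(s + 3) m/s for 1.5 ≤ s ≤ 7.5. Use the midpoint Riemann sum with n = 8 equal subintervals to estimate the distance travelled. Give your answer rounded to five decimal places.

Δs = (7.5 − 1.5)/8 = 0.75.
Midpoints: 1.875, 2.625, 3.375, 4.125, 4.875, 5.625, 6.375, 7.125.
h(1.875) ≈ 2.20794, h(2.625) ≈ 2.37171, h(3.375) ≈ 2.52488, h(4.125) ≈ 2.66927, h(4.875) ≈ 2.80624, h(5.625) ≈ 2.93684, h(6.375) ≈ 3.06186, h(7.125) ≈ 3.18198.
Sum = Δs · [h(1.875) + h(2.625) + h(3.375) + ...].
Sum ≈ 16.32054.

16.32054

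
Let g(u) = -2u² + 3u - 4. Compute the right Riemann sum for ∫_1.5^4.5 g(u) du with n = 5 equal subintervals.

-51.96

Δu = (4.5 − 1.5)/5 = 0.6.
Right endpoints: 2.1, 2.7, 3.3, 3.9, 4.5.
g(2.1) = -6.52, g(2.7) = -10.48, g(3.3) = -15.88, g(3.9) = -22.72, g(4.5) = -31.
Sum = Δu · [g(2.1) + g(2.7) + g(3.3) + g(3.9) + g(4.5)].
Sum = -51.96.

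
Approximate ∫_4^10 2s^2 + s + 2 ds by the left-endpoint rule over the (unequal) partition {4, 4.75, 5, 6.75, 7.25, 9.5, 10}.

Subinterval widths: 0.75, 0.25, 1.75, 0.5, 2.25, 0.5.
Left endpoints: 4, 4.75, 5, 6.75, 7.25, 9.5.
f(4) = 38, f(4.75) = 51.875, f(5) = 57, f(6.75) = 99.875, f(7.25) = 114.375, f(9.5) = 192.
Sum = Σ Δs_i · f(s_i).
Sum = 544.5.

544.5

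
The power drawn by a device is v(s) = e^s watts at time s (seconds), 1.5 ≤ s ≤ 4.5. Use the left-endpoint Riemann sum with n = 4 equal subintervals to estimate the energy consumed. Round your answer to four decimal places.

Δs = (4.5 − 1.5)/4 = 0.75.
Left endpoints: 1.5, 2.25, 3, 3.75.
v(1.5) ≈ 4.4817, v(2.25) ≈ 9.4877, v(3) ≈ 20.0855, v(3.75) ≈ 42.5211.
Sum = Δs · [v(1.5) + v(2.25) + v(3) + v(3.75)].
Sum ≈ 57.4320.

57.4320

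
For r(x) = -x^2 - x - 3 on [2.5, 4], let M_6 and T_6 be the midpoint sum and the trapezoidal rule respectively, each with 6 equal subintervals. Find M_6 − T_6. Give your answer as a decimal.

0.0234375

M_6 = -25.4921875.
T_6 = -25.515625.
M_6 − T_6 = 0.0234375.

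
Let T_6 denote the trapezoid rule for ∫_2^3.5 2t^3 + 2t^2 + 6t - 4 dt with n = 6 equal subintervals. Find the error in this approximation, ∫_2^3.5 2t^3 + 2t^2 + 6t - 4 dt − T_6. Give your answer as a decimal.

Exact integral: ∫_2^3.5 f(t) dt = 109.03125.
T_6 = 109.3203125.
Error = 109.03125 − 109.3203125 = -0.2890625.

-0.2890625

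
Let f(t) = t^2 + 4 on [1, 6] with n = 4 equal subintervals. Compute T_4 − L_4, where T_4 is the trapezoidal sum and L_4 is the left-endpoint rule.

T_4 = 92.96875.
L_4 = 71.09375.
T_4 − L_4 = 21.875.

21.875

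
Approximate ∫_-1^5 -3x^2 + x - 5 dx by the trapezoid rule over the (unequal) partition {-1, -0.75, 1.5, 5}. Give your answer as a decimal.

-171.140625

Subinterval widths: 0.25, 2.25, 3.5.
f(-1) = -9, f(-0.75) = -7.4375, f(1.5) = -10.25, f(5) = -75.
On each subinterval the trapezoid contributes (Δx_i/2)·[f(x_{i-1}) + f(x_i)].
Sum = -171.140625.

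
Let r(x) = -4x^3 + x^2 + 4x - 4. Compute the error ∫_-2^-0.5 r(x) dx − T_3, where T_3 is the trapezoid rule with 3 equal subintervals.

-1

Exact integral: ∫_-2^-0.5 r(x) dx = 5.0625.
T_3 = 6.0625.
Error = 5.0625 − 6.0625 = -1.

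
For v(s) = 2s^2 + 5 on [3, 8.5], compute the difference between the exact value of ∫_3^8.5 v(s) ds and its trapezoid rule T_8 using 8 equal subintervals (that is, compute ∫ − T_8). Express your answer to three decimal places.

Exact integral: ∫_3^8.5 v(s) ds ≈ 418.91667.
T_8 ≈ 419.78320.
Error ≈ 418.91667 − 419.78320 ≈ -0.867.

-0.867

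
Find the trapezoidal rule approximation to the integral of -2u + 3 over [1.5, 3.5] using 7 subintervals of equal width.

-4

Δu = (3.5 − 1.5)/7 = 2/7.
f(1.5) = 0, f(25/14) = -4/7, f(29/14) = -8/7, f(33/14) = -12/7, f(37/14) = -16/7, f(41/14) = -20/7, f(45/14) = -24/7, f(3.5) = -4.
T_7 = (Δu/2)·[f(u_0) + 2f(u_1) + ... + 2f(u_{6}) + f(u_7)].
Sum = -4.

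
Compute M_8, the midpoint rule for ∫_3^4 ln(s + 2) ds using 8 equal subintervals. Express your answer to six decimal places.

Δs = (4 − 3)/8 = 0.125.
Midpoints: 3.0625, 3.1875, 3.3125, 3.4375, 3.5625, 3.6875, 3.8125, 3.9375.
f(3.0625) ≈ 1.621860, f(3.1875) ≈ 1.646252, f(3.3125) ≈ 1.670063, f(3.4375) ≈ 1.693319, f(3.5625) ≈ 1.716048, f(3.6875) ≈ 1.738271, f(3.8125) ≈ 1.760011, f(3.9375) ≈ 1.781288.
Sum = Δs · [f(3.0625) + f(3.1875) + f(3.3125) + ...].
Sum ≈ 1.703389.

1.703389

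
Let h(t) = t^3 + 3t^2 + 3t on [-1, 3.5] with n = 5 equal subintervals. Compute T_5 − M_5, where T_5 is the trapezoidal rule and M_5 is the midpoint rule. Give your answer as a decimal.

6.1509375

T_5 = 102.11625.
M_5 = 95.9653125.
T_5 − M_5 = 6.1509375.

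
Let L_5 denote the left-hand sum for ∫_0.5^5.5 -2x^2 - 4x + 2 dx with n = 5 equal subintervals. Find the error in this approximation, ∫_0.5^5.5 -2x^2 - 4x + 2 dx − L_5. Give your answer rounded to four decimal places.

-38.3333

Exact integral: ∫_0.5^5.5 f(x) dx ≈ -160.833333.
L_5 = -122.5.
Error ≈ -160.833333 − (-122.5) ≈ -38.3333.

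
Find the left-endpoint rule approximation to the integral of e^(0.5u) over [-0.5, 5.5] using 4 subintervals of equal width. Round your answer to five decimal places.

Δu = (5.5 − (-0.5))/4 = 1.5.
Left endpoints: -0.5, 1, 2.5, 4.
f(-0.5) ≈ 0.77880, f(1) ≈ 1.64872, f(2.5) ≈ 3.49034, f(4) ≈ 7.38906.
Sum = Δu · [f(-0.5) + f(1) + f(2.5) + f(4)].
Sum ≈ 19.96038.

19.96038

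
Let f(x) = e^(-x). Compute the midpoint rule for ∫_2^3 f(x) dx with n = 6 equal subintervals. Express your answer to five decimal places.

Δx = (3 − 2)/6 = 1/6.
Midpoints: 25/12, 2.25, 29/12, 31/12, 2.75, 35/12.
f(25/12) ≈ 0.12451, f(2.25) ≈ 0.10540, f(29/12) ≈ 0.08922, f(31/12) ≈ 0.07552, f(2.75) ≈ 0.06393, f(35/12) ≈ 0.05411.
Sum = Δx · [f(25/12) + f(2.25) + f(29/12) + ...].
Sum ≈ 0.08545.

0.08545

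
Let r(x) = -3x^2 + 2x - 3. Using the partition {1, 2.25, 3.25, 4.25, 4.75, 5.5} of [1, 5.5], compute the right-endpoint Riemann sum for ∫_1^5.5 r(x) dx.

Subinterval widths: 1.25, 1, 1, 0.5, 0.75.
Right endpoints: 2.25, 3.25, 4.25, 4.75, 5.5.
r(2.25) = -13.6875, r(3.25) = -28.1875, r(4.25) = -48.6875, r(4.75) = -61.1875, r(5.5) = -82.75.
Sum = Σ Δx_i · r(x_i).
Sum = -186.640625.

-186.640625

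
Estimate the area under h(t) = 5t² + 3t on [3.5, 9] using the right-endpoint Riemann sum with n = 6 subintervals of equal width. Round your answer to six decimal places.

1415.632523

Δt = (9 − 3.5)/6 = 11/12.
Right endpoints: 53/12, 16/3, 6.25, 43/6, 97/12, 9.
h(53/12) = 15953/144, h(16/3) = 1424/9, h(6.25) = 214.0625, h(43/6) = 10019/36, h(97/12) = 50537/144, h(9) = 432.
Sum = Δt · [h(53/12) + h(16/3) + h(6.25) + ...].
Sum ≈ 1415.632523.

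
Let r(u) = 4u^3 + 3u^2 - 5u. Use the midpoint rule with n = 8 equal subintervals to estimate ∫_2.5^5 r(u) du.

647.4609375

Δu = (5 − 2.5)/8 = 0.3125.
Midpoints: 2.65625, 2.96875, 3.28125, 3.59375, 3.90625, 4.21875, 4.53125, 4.84375.
r(2.65625) = 678725/8192, r(2.96875) = 952375/8192, r(3.28125) = 1287825/8192, r(3.59375) = 1691075/8192, r(3.90625) = 2168125/8192, r(4.21875) = 2724975/8192, r(4.53125) = 3367625/8192, r(4.84375) = 4102075/8192.
Sum = Δu · [r(2.65625) + r(2.96875) + r(3.28125) + ...].
Sum = 647.4609375.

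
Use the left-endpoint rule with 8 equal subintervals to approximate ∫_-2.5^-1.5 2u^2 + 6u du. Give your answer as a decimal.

Δu = (-1.5 − (-2.5))/8 = 0.125.
Left endpoints: -2.5, -2.375, -2.25, -2.125, -2, -1.875, -1.75, -1.625.
f(-2.5) = -2.5, f(-2.375) = -2.96875, f(-2.25) = -3.375, f(-2.125) = -3.71875, f(-2) = -4, f(-1.875) = -4.21875, f(-1.75) = -4.375, f(-1.625) = -4.46875.
Sum = Δu · [f(-2.5) + f(-2.375) + f(-2.25) + ...].
Sum = -3.703125.

-3.703125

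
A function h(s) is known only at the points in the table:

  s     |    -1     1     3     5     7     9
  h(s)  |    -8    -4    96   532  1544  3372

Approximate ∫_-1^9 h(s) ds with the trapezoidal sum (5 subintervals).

7700

Δs = 2.
T_5 = (2/2)·[(-8) + 2·(-4) + 2·96 + 2·532 + 2·1544 + 3372] = 7700.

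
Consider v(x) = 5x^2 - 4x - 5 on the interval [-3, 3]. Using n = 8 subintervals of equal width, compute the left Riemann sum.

71.8125

Δx = (3 − (-3))/8 = 0.75.
Left endpoints: -3, -2.25, -1.5, -0.75, 0, 0.75, 1.5, 2.25.
v(-3) = 52, v(-2.25) = 29.3125, v(-1.5) = 12.25, v(-0.75) = 0.8125, v(0) = -5, v(0.75) = -5.1875, v(1.5) = 0.25, v(2.25) = 11.3125.
Sum = Δx · [v(-3) + v(-2.25) + v(-1.5) + ...].
Sum = 71.8125.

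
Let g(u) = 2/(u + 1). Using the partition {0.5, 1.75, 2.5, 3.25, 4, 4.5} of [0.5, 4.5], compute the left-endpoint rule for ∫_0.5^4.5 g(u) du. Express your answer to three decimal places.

Subinterval widths: 1.25, 0.75, 0.75, 0.75, 0.5.
Left endpoints: 0.5, 1.75, 2.5, 3.25, 4.
g(0.5) = 4/3, g(1.75) = 8/11, g(2.5) = 4/7, g(3.25) = 8/17, g(4) = 0.4.
Sum = Σ Δu_i · g(u_i).
Sum ≈ 3.194.

3.194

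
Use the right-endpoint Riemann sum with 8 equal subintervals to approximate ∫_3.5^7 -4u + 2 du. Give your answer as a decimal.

-69.5625

Δu = (7 − 3.5)/8 = 0.4375.
Right endpoints: 3.9375, 4.375, 4.8125, 5.25, 5.6875, 6.125, 6.5625, 7.
f(3.9375) = -13.75, f(4.375) = -15.5, f(4.8125) = -17.25, f(5.25) = -19, f(5.6875) = -20.75, f(6.125) = -22.5, f(6.5625) = -24.25, f(7) = -26.
Sum = Δu · [f(3.9375) + f(4.375) + f(4.8125) + ...].
Sum = -69.5625.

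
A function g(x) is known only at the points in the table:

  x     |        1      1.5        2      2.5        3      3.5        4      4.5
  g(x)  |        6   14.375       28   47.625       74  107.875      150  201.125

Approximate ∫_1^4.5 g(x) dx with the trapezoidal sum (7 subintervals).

Δx = 0.5.
T_7 = (0.5/2)·[6 + 2·14.375 + 2·28 + 2·47.625 + 2·74 + 2·107.875 + 2·150 + 201.125] = 262.71875.

262.71875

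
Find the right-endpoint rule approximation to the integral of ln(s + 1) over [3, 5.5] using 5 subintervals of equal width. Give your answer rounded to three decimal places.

4.241

Δs = (5.5 − 3)/5 = 0.5.
Right endpoints: 3.5, 4, 4.5, 5, 5.5.
f(3.5) ≈ 1.504, f(4) ≈ 1.609, f(4.5) ≈ 1.705, f(5) ≈ 1.792, f(5.5) ≈ 1.872.
Sum = Δs · [f(3.5) + f(4) + f(4.5) + f(5) + f(5.5)].
Sum ≈ 4.241.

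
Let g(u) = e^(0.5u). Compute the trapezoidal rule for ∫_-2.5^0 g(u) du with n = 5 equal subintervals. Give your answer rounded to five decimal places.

Δu = (0 − (-2.5))/5 = 0.5.
g(-2.5) ≈ 0.28650, g(-2) ≈ 0.36788, g(-1.5) ≈ 0.47237, g(-1) ≈ 0.60653, g(-0.5) ≈ 0.77880, g(0) ≈ 1.00000.
T_5 = (Δu/2)·[g(u_0) + 2g(u_1) + ... + 2g(u_{4}) + g(u_5)].
Sum ≈ 1.43441.

1.43441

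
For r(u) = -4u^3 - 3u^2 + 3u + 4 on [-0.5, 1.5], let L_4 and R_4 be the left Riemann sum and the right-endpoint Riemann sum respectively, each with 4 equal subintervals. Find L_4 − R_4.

7

L_4 = 5.25.
R_4 = -1.75.
L_4 − R_4 = 7.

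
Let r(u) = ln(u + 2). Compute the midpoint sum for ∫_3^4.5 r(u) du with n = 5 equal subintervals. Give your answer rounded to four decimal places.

2.6197

Δu = (4.5 − 3)/5 = 0.3.
Midpoints: 3.15, 3.45, 3.75, 4.05, 4.35.
r(3.15) ≈ 1.6390, r(3.45) ≈ 1.6956, r(3.75) ≈ 1.7492, r(4.05) ≈ 1.8001, r(4.35) ≈ 1.8485.
Sum = Δu · [r(3.15) + r(3.45) + r(3.75) + r(4.05) + r(4.35)].
Sum ≈ 2.6197.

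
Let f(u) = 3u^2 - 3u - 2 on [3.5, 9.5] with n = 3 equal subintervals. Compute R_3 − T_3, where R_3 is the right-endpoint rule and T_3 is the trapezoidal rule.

216

R_3 = 913.5.
T_3 = 697.5.
R_3 − T_3 = 216.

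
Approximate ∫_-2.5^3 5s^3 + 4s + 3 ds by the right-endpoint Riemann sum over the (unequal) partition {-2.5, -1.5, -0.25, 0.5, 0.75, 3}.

Subinterval widths: 1, 1.25, 0.75, 0.25, 2.25.
Right endpoints: -1.5, -0.25, 0.5, 0.75, 3.
f(-1.5) = -19.875, f(-0.25) = 1.921875, f(0.5) = 5.625, f(0.75) = 8.109375, f(3) = 150.
Sum = Σ Δs_i · f(s_i).
Sum = 326.2734375.

326.2734375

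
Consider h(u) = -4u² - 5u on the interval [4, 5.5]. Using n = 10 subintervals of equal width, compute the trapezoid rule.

Δu = (5.5 − 4)/10 = 0.15.
h(4) = -84, h(4.15) = -89.64, h(4.3) = -95.46, h(4.45) = -101.46, h(4.6) = -107.64, h(4.75) = -114, h(4.9) = -120.54, h(5.05) = -127.26, h(5.2) = -134.16, h(5.35) = -141.24, h(5.5) = -148.5.
T_10 = (Δu/2)·[h(u_0) + 2h(u_1) + ... + 2h(u_{9}) + h(u_10)].
Sum = -172.1475.

-172.1475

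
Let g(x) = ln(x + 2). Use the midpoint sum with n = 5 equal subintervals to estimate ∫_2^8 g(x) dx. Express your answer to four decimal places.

Δx = (8 − 2)/5 = 1.2.
Midpoints: 2.6, 3.8, 5, 6.2, 7.4.
g(2.6) ≈ 1.5261, g(3.8) ≈ 1.7579, g(5) ≈ 1.9459, g(6.2) ≈ 2.1041, g(7.4) ≈ 2.2407.
Sum = Δx · [g(2.6) + g(3.8) + g(5) + g(6.2) + g(7.4)].
Sum ≈ 11.4896.

11.4896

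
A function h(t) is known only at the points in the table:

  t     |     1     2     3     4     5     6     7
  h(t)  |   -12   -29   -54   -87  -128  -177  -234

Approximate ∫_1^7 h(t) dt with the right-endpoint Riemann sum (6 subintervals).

Δt = 1.
Sum = 1·[(-29) + (-54) + (-87) + (-128) + (-177) + (-234)] = -709.

-709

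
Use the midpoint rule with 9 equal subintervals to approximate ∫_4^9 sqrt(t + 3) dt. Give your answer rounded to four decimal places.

Δt = (9 − 4)/9 = 5/9.
Midpoints: 77/18, 29/6, 97/18, 107/18, 6.5, 127/18, 137/18, 49/6, 157/18.
f(77/18) ≈ 2.6977, f(29/6) ≈ 2.7988, f(97/18) ≈ 2.8964, f(107/18) ≈ 2.9907, f(6.5) ≈ 3.0822, f(127/18) ≈ 3.1710, f(137/18) ≈ 3.2575, f(49/6) ≈ 3.3417, f(157/18) ≈ 3.4238.
Sum = Δt · [f(77/18) + f(29/6) + f(97/18) + ...].
Sum ≈ 15.3665.

15.3665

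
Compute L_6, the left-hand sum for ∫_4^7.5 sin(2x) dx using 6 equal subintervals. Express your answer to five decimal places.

Δx = (7.5 − 4)/6 = 7/12.
Left endpoints: 4, 55/12, 31/6, 5.75, 19/3, 83/12.
f(4) ≈ 0.98936, f(55/12) ≈ 0.25525, f(31/6) ≈ -0.78862, f(5.75) ≈ -0.87545, f(19/3) ≈ 0.10013, f(83/12) ≈ 0.95420.
Sum = Δx · [f(4) + f(55/12) + f(31/6) + ...].
Sum ≈ 0.37034.

0.37034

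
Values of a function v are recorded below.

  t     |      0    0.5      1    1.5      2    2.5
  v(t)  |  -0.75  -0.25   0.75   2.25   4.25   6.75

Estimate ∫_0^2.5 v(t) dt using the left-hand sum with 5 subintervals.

3.125

Δt = 0.5.
Sum = 0.5·[(-0.75) + (-0.25) + 0.75 + 2.25 + 4.25] = 3.125.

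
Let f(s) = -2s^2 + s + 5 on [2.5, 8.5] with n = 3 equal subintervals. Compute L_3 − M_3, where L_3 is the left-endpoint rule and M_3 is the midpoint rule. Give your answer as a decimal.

L_3 = -218.
M_3 = -332.
L_3 − M_3 = 114.

114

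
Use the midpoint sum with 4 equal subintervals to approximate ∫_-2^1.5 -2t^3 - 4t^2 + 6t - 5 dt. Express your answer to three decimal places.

-31.890

Δt = (1.5 − (-2))/4 = 0.875.
Midpoints: -1.5625, -0.6875, 0.1875, 1.0625.
f(-1.5625) = -33815/2048, f(-0.6875) = -21229/2048, f(0.1875) = -8251/2048, f(1.0625) = -11345/2048.
Sum = Δt · [f(-1.5625) + f(-0.6875) + f(0.1875) + f(1.0625)].
Sum ≈ -31.890.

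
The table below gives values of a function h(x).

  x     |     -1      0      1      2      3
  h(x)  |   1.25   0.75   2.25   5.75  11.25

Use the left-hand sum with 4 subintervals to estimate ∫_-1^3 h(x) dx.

10

Δx = 1.
Sum = 1·[1.25 + 0.75 + 2.25 + 5.75] = 10.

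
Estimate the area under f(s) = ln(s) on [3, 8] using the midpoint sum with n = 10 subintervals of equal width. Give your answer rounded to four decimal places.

Δs = (8 − 3)/10 = 0.5.
Midpoints: 3.25, 3.75, 4.25, 4.75, 5.25, 5.75, 6.25, 6.75, 7.25, 7.75.
f(3.25) ≈ 1.1787, f(3.75) ≈ 1.3218, f(4.25) ≈ 1.4469, f(4.75) ≈ 1.5581, f(5.25) ≈ 1.6582, f(5.75) ≈ 1.7492, f(6.25) ≈ 1.8326, f(6.75) ≈ 1.9095, f(7.25) ≈ 1.9810, f(7.75) ≈ 2.0477.
Sum = Δs · [f(3.25) + f(3.75) + f(4.25) + ...].
Sum ≈ 8.3419.

8.3419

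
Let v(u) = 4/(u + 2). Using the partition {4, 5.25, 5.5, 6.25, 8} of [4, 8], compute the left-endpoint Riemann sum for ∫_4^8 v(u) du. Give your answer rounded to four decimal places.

Subinterval widths: 1.25, 0.25, 0.75, 1.75.
Left endpoints: 4, 5.25, 5.5, 6.25.
v(4) = 2/3, v(5.25) = 16/29, v(5.5) = 8/15, v(6.25) = 16/33.
Sum = Σ Δu_i · v(u_i).
Sum ≈ 2.2197.

2.2197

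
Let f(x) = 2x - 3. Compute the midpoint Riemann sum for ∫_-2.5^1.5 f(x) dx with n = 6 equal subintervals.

-16

Δx = (1.5 − (-2.5))/6 = 2/3.
Midpoints: -13/6, -1.5, -5/6, -1/6, 0.5, 7/6.
f(-13/6) = -22/3, f(-1.5) = -6, f(-5/6) = -14/3, f(-1/6) = -10/3, f(0.5) = -2, f(7/6) = -2/3.
Sum = Δx · [f(-13/6) + f(-1.5) + f(-5/6) + ...].
Sum = -16.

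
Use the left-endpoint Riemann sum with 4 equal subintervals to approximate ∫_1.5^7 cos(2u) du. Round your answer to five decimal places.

Δu = (7 − 1.5)/4 = 1.375.
Left endpoints: 1.5, 2.875, 4.25, 5.625.
f(1.5) ≈ -0.98999, f(2.875) ≈ 0.86119, f(4.25) ≈ -0.60201, f(5.625) ≈ 0.25169.
Sum = Δu · [f(1.5) + f(2.875) + f(4.25) + f(5.625)].
Sum ≈ -0.65879.

-0.65879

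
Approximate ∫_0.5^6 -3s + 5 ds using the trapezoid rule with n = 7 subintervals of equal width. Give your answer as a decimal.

Δs = (6 − 0.5)/7 = 11/14.
f(0.5) = 3.5, f(9/7) = 8/7, f(29/14) = -17/14, f(20/7) = -25/7, f(51/14) = -83/14, f(31/7) = -58/7, f(73/14) = -149/14, f(6) = -13.
T_7 = (Δs/2)·[f(s_0) + 2f(s_1) + ... + 2f(s_{6}) + f(s_7)].
Sum = -26.125.

-26.125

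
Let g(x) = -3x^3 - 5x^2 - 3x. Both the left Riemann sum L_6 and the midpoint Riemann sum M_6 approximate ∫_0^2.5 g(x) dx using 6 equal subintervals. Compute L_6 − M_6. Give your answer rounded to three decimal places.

16.075

L_6 ≈ -48.05049.
M_6 ≈ -64.12580.
L_6 − M_6 ≈ 16.075.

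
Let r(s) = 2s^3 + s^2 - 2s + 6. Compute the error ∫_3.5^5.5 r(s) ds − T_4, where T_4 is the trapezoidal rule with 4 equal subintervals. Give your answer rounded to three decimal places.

-2.333

Exact integral: ∫_3.5^5.5 r(s) ds ≈ 417.66667.
T_4 = 420.
Error ≈ 417.66667 − 420 ≈ -2.333.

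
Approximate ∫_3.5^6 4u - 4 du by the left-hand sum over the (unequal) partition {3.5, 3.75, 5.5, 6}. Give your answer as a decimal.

30.75

Subinterval widths: 0.25, 1.75, 0.5.
Left endpoints: 3.5, 3.75, 5.5.
f(3.5) = 10, f(3.75) = 11, f(5.5) = 18.
Sum = Σ Δu_i · f(u_i).
Sum = 30.75.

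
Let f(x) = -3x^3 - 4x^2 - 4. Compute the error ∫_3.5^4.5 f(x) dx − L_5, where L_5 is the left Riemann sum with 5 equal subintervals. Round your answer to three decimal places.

-17.408

Exact integral: ∫_3.5^4.5 f(x) dx ≈ -263.33333.
L_5 = -245.925.
Error ≈ -263.33333 − (-245.925) ≈ -17.408.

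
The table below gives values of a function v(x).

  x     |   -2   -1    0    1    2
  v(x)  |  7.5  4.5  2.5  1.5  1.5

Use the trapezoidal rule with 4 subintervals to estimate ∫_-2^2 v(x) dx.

13

Δx = 1.
T_4 = (1/2)·[7.5 + 2·4.5 + 2·2.5 + 2·1.5 + 1.5] = 13.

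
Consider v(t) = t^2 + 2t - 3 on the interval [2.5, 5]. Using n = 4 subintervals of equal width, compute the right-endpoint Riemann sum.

55.29296875

Δt = (5 − 2.5)/4 = 0.625.
Right endpoints: 3.125, 3.75, 4.375, 5.
v(3.125) = 13.015625, v(3.75) = 18.5625, v(4.375) = 24.890625, v(5) = 32.
Sum = Δt · [v(3.125) + v(3.75) + v(4.375) + v(5)].
Sum = 55.29296875.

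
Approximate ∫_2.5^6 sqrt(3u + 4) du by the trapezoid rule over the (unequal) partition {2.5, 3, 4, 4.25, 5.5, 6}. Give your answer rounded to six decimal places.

Subinterval widths: 0.5, 1, 0.25, 1.25, 0.5.
f(2.5) ≈ 3.391165, f(3) ≈ 3.605551, f(4) ≈ 4.000000, f(4.25) ≈ 4.092676, f(5.5) ≈ 4.527693, f(6) ≈ 4.690416.
On each subinterval the trapezoid contributes (Δu_i/2)·[f(u_{i-1}) + f(u_i)].
Sum ≈ 14.255797.

14.255797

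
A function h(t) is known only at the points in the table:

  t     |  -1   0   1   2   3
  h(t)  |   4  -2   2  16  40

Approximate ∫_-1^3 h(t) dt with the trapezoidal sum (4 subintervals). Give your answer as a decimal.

Δt = 1.
T_4 = (1/2)·[4 + 2·(-2) + 2·2 + 2·16 + 40] = 38.

38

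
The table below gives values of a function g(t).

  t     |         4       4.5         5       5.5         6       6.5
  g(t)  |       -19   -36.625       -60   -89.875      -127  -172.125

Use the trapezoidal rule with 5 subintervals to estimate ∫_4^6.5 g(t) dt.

-204.53125

Δt = 0.5.
T_5 = (0.5/2)·[(-19) + 2·(-36.625) + 2·(-60) + 2·(-89.875) + 2·(-127) + (-172.125)] = -204.53125.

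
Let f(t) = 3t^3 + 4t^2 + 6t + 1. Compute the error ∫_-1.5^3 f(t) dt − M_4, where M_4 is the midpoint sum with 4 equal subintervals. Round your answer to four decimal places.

Exact integral: ∫_-1.5^3 f(t) dt = 122.203125.
M_4 ≈ 117.101074.
Error ≈ 122.203125 − 117.101074 ≈ 5.1021.

5.1021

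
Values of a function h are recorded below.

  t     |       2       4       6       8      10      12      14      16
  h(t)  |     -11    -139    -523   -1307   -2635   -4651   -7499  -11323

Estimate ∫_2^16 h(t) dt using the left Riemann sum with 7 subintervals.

-33530

Δt = 2.
Sum = 2·[(-11) + (-139) + (-523) + (-1307) + (-2635) + (-4651) + (-7499)] = -33530.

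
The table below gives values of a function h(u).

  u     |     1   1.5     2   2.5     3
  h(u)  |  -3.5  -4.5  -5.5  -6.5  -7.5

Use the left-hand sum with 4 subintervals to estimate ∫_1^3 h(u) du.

-10

Δu = 0.5.
Sum = 0.5·[(-3.5) + (-4.5) + (-5.5) + (-6.5)] = -10.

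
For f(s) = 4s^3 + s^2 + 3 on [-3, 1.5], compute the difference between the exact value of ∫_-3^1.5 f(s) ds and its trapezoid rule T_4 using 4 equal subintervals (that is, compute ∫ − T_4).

7.59375

Exact integral: ∫_-3^1.5 f(s) ds = -52.3125.
T_4 = -59.90625.
Error = -52.3125 − (-59.90625) = 7.59375.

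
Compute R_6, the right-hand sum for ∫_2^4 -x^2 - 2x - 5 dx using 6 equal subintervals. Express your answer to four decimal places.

Δx = (4 − 2)/6 = 1/3.
Right endpoints: 7/3, 8/3, 3, 10/3, 11/3, 4.
f(7/3) = -136/9, f(8/3) = -157/9, f(3) = -20, f(10/3) = -205/9, f(11/3) = -232/9, f(4) = -29.
Sum = Δx · [f(7/3) + f(8/3) + f(3) + ...].
Sum ≈ -43.3704.

-43.3704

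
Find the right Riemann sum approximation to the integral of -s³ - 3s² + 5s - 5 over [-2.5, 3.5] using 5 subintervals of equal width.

-135.63

Δs = (3.5 − (-2.5))/5 = 1.2.
Right endpoints: -1.3, -0.1, 1.1, 2.3, 3.5.
f(-1.3) = -14.373, f(-0.1) = -5.529, f(1.1) = -4.461, f(2.3) = -21.537, f(3.5) = -67.125.
Sum = Δs · [f(-1.3) + f(-0.1) + f(1.1) + f(2.3) + f(3.5)].
Sum = -135.63.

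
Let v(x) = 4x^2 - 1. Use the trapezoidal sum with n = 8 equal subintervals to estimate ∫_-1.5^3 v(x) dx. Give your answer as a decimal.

Δx = (3 − (-1.5))/8 = 0.5625.
v(-1.5) = 8, v(-0.9375) = 2.515625, v(-0.375) = -0.4375, v(0.1875) = -0.859375, v(0.75) = 1.25, v(1.3125) = 5.890625, v(1.875) = 13.0625, v(2.4375) = 22.765625, v(3) = 35.
T_8 = (Δx/2)·[v(x_0) + 2v(x_1) + ... + 2v(x_{7}) + v(x_8)].
Sum = 36.94921875.

36.94921875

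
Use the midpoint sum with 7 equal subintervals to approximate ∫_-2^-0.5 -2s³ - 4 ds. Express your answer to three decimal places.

Δs = (-0.5 − (-2))/7 = 3/14.
Midpoints: -53/28, -47/28, -41/28, -1.25, -29/28, -23/28, -17/28.
f(-53/28) = 104973/10976, f(-47/28) = 59919/10976, f(-41/28) = 25017/10976, f(-1.25) = -0.09375, f(-29/28) = -19515/10976, f(-23/28) = -31737/10976, f(-17/28) = -38991/10976.
Sum = Δs · [f(-53/28) + f(-47/28) + f(-41/28) + ...].
Sum ≈ 1.926.

1.926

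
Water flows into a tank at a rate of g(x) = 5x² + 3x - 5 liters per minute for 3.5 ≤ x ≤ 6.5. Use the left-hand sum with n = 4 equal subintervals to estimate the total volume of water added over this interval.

358.03125

Δx = (6.5 − 3.5)/4 = 0.75.
Left endpoints: 3.5, 4.25, 5, 5.75.
g(3.5) = 66.75, g(4.25) = 98.0625, g(5) = 135, g(5.75) = 177.5625.
Sum = Δx · [g(3.5) + g(4.25) + g(5) + g(5.75)].
Sum = 358.03125.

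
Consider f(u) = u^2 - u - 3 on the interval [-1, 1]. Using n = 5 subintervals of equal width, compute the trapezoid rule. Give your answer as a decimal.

-5.28

Δu = (1 − (-1))/5 = 0.4.
f(-1) = -1, f(-0.6) = -2.04, f(-0.2) = -2.76, f(0.2) = -3.16, f(0.6) = -3.24, f(1) = -3.
T_5 = (Δu/2)·[f(u_0) + 2f(u_1) + ... + 2f(u_{4}) + f(u_5)].
Sum = -5.28.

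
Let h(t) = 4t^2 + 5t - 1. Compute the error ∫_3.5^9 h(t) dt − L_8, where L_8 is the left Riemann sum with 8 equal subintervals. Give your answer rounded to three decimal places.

Exact integral: ∫_3.5^9 h(t) dt ≈ 1081.20833.
L_8 = 978.95703125.
Error ≈ 1081.20833 − 978.95703125 ≈ 102.251.

102.251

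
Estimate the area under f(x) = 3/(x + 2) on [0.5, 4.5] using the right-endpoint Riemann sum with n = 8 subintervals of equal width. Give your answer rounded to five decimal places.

2.69040

Δx = (4.5 − 0.5)/8 = 0.5.
Right endpoints: 1, 1.5, 2, 2.5, 3, 3.5, 4, 4.5.
f(1) = 1, f(1.5) = 6/7, f(2) = 0.75, f(2.5) = 2/3, f(3) = 0.6, f(3.5) = 6/11, f(4) = 0.5, f(4.5) = 6/13.
Sum = Δx · [f(1) + f(1.5) + f(2) + ...].
Sum ≈ 2.69040.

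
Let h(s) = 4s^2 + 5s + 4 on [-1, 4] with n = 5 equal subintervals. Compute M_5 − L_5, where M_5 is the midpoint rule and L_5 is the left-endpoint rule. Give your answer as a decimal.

37.5

M_5 = 142.5.
L_5 = 105.
M_5 − L_5 = 37.5.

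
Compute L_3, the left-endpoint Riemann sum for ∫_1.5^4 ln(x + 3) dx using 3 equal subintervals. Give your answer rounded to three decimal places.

Δx = (4 − 1.5)/3 = 5/6.
Left endpoints: 1.5, 7/3, 19/6.
f(1.5) ≈ 1.504, f(7/3) ≈ 1.674, f(19/6) ≈ 1.819.
Sum = Δx · [f(1.5) + f(7/3) + f(19/6)].
Sum ≈ 4.164.

4.164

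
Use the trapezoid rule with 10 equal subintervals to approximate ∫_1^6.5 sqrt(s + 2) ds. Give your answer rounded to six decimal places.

Δs = (6.5 − 1)/10 = 0.55.
f(1) ≈ 1.732051, f(1.55) ≈ 1.884144, f(2.1) ≈ 2.024846, f(2.65) ≈ 2.156386, f(3.2) ≈ 2.280351, f(3.75) ≈ 2.397916, f(4.3) ≈ 2.509980, f(4.85) ≈ 2.617250, f(5.4) ≈ 2.720294, f(5.95) ≈ 2.819574, f(6.5) ≈ 2.915476.
T_10 = (Δs/2)·[f(s_0) + 2f(s_1) + ... + 2f(s_{9}) + f(s_10)].
Sum ≈ 13.053978.

13.053978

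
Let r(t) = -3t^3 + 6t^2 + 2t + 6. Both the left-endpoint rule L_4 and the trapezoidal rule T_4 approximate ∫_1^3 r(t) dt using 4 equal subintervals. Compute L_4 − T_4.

L_4 = 17.5.
T_4 = 11.
L_4 − T_4 = 6.5.

6.5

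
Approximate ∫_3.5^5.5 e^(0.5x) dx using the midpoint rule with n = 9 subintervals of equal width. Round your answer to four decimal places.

19.7659

Δx = (5.5 − 3.5)/9 = 2/9.
Midpoints: 65/18, 23/6, 73/18, 77/18, 4.5, 85/18, 89/18, 31/6, 97/18.
f(65/18) ≈ 6.0834, f(23/6) ≈ 6.7983, f(73/18) ≈ 7.5972, f(77/18) ≈ 8.4900, f(4.5) ≈ 9.4877, f(85/18) ≈ 10.6027, f(89/18) ≈ 11.8487, f(31/6) ≈ 13.2412, f(97/18) ≈ 14.7973.
Sum = Δx · [f(65/18) + f(23/6) + f(73/18) + ...].
Sum ≈ 19.7659.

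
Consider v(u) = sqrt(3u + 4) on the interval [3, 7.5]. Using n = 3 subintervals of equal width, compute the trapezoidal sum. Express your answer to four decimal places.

19.8756

Δu = (7.5 − 3)/3 = 1.5.
v(3) ≈ 3.6056, v(4.5) ≈ 4.1833, v(6) ≈ 4.6904, v(7.5) ≈ 5.1478.
T_3 = (Δu/2)·[v(u_0) + 2v(u_1) + 2v(u_2) + v(u_3)].
Sum ≈ 19.8756.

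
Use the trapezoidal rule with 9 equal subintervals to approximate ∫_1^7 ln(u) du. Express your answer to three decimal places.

7.590

Δu = (7 − 1)/9 = 2/3.
f(1) ≈ 0.000, f(5/3) ≈ 0.511, f(7/3) ≈ 0.847, f(3) ≈ 1.099, f(11/3) ≈ 1.299, f(13/3) ≈ 1.466, f(5) ≈ 1.609, f(17/3) ≈ 1.735, f(19/3) ≈ 1.846, f(7) ≈ 1.946.
T_9 = (Δu/2)·[f(u_0) + 2f(u_1) + ... + 2f(u_{8}) + f(u_9)].
Sum ≈ 7.590.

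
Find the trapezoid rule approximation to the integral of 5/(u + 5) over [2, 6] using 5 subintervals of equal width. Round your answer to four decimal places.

Δu = (6 − 2)/5 = 0.8.
f(2) = 5/7, f(2.8) = 25/39, f(3.6) = 25/43, f(4.4) = 25/47, f(5.2) = 25/51, f(6) = 5/11.
T_5 = (Δu/2)·[f(u_0) + 2f(u_1) + ... + 2f(u_{4}) + f(u_5)].
Sum ≈ 2.2632.

2.2632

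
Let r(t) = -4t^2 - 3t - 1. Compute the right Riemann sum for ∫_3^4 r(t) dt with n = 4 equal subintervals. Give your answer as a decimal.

-64.75

Δt = (4 − 3)/4 = 0.25.
Right endpoints: 3.25, 3.5, 3.75, 4.
r(3.25) = -53, r(3.5) = -60.5, r(3.75) = -68.5, r(4) = -77.
Sum = Δt · [r(3.25) + r(3.5) + r(3.75) + r(4)].
Sum = -64.75.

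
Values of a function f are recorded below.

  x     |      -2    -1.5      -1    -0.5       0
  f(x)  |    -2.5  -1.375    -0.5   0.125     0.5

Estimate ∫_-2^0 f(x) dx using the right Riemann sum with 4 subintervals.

-0.625

Δx = 0.5.
Sum = 0.5·[(-1.375) + (-0.5) + 0.125 + 0.5] = -0.625.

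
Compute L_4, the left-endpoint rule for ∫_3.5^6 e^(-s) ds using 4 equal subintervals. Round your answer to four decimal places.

Δs = (6 − 3.5)/4 = 0.625.
Left endpoints: 3.5, 4.125, 4.75, 5.375.
f(3.5) ≈ 0.0302, f(4.125) ≈ 0.0162, f(4.75) ≈ 0.0087, f(5.375) ≈ 0.0046.
Sum = Δs · [f(3.5) + f(4.125) + f(4.75) + f(5.375)].
Sum ≈ 0.0373.

0.0373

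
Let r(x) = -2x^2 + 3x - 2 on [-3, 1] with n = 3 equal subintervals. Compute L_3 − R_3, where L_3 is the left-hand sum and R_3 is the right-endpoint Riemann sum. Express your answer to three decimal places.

L_3 ≈ -59.70370.
R_3 ≈ -22.37037.
L_3 − R_3 ≈ -37.333.

-37.333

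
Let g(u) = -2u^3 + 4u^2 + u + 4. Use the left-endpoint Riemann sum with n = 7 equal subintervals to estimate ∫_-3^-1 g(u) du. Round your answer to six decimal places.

Δu = (-1 − (-3))/7 = 2/7.
Left endpoints: -3, -19/7, -17/7, -15/7, -13/7, -11/7, -9/7.
g(-3) = 91, g(-19/7) = 24267/343, g(-17/7) = 18457/343, g(-15/7) = 13687/343, g(-13/7) = 9861/343, g(-11/7) = 6883/343, g(-9/7) = 4657/343.
Sum = Δu · [g(-3) + g(-19/7) + g(-17/7) + ...].
Sum ≈ 90.816327.

90.816327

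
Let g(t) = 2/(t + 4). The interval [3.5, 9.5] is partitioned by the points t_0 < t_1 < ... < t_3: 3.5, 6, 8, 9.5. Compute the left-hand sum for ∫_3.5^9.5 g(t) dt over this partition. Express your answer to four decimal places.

1.3167

Subinterval widths: 2.5, 2, 1.5.
Left endpoints: 3.5, 6, 8.
g(3.5) = 4/15, g(6) = 0.2, g(8) = 1/6.
Sum = Σ Δt_i · g(t_i).
Sum ≈ 1.3167.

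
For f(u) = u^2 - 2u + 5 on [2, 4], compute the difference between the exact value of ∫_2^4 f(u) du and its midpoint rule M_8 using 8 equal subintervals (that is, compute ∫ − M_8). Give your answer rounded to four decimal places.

Exact integral: ∫_2^4 f(u) du ≈ 16.666667.
M_8 = 16.65625.
Error ≈ 16.666667 − 16.65625 ≈ 0.0104.

0.0104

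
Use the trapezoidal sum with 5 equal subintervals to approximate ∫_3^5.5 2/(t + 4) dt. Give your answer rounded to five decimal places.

0.61115

Δt = (5.5 − 3)/5 = 0.5.
f(3) = 2/7, f(3.5) = 4/15, f(4) = 0.25, f(4.5) = 4/17, f(5) = 2/9, f(5.5) = 4/19.
T_5 = (Δt/2)·[f(t_0) + 2f(t_1) + ... + 2f(t_{4}) + f(t_5)].
Sum ≈ 0.61115.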